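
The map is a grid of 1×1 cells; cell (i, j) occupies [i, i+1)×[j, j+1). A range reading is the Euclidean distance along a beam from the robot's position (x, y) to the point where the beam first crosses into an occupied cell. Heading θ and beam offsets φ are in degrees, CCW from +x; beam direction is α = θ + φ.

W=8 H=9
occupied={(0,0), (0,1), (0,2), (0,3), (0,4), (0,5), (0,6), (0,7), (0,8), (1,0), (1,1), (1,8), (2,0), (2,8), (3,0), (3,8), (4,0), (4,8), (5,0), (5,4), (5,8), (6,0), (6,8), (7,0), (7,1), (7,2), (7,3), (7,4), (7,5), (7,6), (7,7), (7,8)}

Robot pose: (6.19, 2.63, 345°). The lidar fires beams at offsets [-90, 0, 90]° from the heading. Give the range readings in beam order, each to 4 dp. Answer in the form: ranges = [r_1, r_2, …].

beam 1: φ=-90°, α=255°
  d=(-0.2588,-0.9659)  start (6,2)  tX=0.7341 tY=0.6522  stride 1/|dx|=3.8637 1/|dy|=1.0353
    cross y-line → (6,1), t=0.6522
    cross x-line → (5,1), t=0.7341
    cross y-line → (5,0), t=1.6875 (wall)
  → r_1 = 1.6875
beam 2: φ=0°, α=345°
  d=(0.9659,-0.2588)  start (6,2)  tX=0.8386 tY=2.4341  stride 1/|dx|=1.0353 1/|dy|=3.8637
    cross x-line → (7,2), t=0.8386 (wall)
  → r_2 = 0.8386
beam 3: φ=90°, α=75°
  d=(0.2588,0.9659)  start (6,2)  tX=3.1296 tY=0.3831  stride 1/|dx|=3.8637 1/|dy|=1.0353
    cross y-line → (6,3), t=0.3831
    cross y-line → (6,4), t=1.4183
    cross y-line → (6,5), t=2.4536
    cross x-line → (7,5), t=3.1296 (wall)
  → r_3 = 3.1296

ranges = [1.6875, 0.8386, 3.1296]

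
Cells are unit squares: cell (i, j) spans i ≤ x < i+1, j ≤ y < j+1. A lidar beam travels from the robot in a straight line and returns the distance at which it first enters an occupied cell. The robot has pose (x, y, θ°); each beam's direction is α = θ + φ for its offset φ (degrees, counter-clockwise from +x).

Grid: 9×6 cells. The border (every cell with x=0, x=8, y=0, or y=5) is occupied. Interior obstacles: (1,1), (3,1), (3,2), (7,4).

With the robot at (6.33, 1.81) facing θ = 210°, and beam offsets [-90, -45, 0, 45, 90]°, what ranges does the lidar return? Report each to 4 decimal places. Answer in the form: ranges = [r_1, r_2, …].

beam 1: φ=-90°, α=120°
  dir = (cos 120°, sin 120°) = (-0.5000, 0.8660); from cell (6,1)
  next x-line at t=0.6600, next y-line at t=0.2194; Δt_x=2.0000, Δt_y=1.1547
    y: enter (6,2) at t=0.2194
    x: enter (5,2) at t=0.6600
    y: enter (5,3) at t=1.3741
    y: enter (5,4) at t=2.5288
    x: enter (4,4) at t=2.6600
    y: enter (4,5) at t=3.6835 ← occupied
  → r_1 = 3.6835
beam 2: φ=-45°, α=165°
  dir = (cos 165°, sin 165°) = (-0.9659, 0.2588); from cell (6,1)
  next x-line at t=0.3416, next y-line at t=0.7341; Δt_x=1.0353, Δt_y=3.8637
    x: enter (5,1) at t=0.3416
    y: enter (5,2) at t=0.7341
    x: enter (4,2) at t=1.3769
    x: enter (3,2) at t=2.4122 ← occupied
  → r_2 = 2.4122
beam 3: φ=0°, α=210°
  dir = (cos 210°, sin 210°) = (-0.8660, -0.5000); from cell (6,1)
  next x-line at t=0.3811, next y-line at t=1.6200; Δt_x=1.1547, Δt_y=2.0000
    x: enter (5,1) at t=0.3811
    x: enter (4,1) at t=1.5358
    y: enter (4,0) at t=1.6200 ← occupied
  → r_3 = 1.6200
beam 4: φ=45°, α=255°
  dir = (cos 255°, sin 255°) = (-0.2588, -0.9659); from cell (6,1)
  next x-line at t=1.2750, next y-line at t=0.8386; Δt_x=3.8637, Δt_y=1.0353
    y: enter (6,0) at t=0.8386 ← occupied
  → r_4 = 0.8386
beam 5: φ=90°, α=300°
  dir = (cos 300°, sin 300°) = (0.5000, -0.8660); from cell (6,1)
  next x-line at t=1.3400, next y-line at t=0.9353; Δt_x=2.0000, Δt_y=1.1547
    y: enter (6,0) at t=0.9353 ← occupied
  → r_5 = 0.9353

ranges = [3.6835, 2.4122, 1.6200, 0.8386, 0.9353]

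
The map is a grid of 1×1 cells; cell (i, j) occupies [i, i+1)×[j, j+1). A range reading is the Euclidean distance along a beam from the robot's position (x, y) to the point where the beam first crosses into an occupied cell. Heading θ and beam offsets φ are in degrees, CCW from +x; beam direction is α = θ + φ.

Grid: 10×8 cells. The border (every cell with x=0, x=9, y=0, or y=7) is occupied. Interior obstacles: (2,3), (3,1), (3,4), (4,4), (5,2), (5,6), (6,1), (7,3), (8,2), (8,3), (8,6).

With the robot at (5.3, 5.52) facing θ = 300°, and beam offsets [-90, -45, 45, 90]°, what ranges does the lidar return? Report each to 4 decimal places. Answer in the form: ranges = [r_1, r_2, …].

ranges = [1.0400, 1.1591, 3.8305, 2.9600]

beam 1: φ=-90°, α=210°
  dir = (cos 210°, sin 210°) = (-0.8660, -0.5000); from cell (5,5)
  next x-line at t=0.3464, next y-line at t=1.0400; Δt_x=1.1547, Δt_y=2.0000
    x: enter (4,5) at t=0.3464
    y: enter (4,4) at t=1.0400 ← occupied
  → r_1 = 1.0400
beam 2: φ=-45°, α=255°
  dir = (cos 255°, sin 255°) = (-0.2588, -0.9659); from cell (5,5)
  next x-line at t=1.1591, next y-line at t=0.5383; Δt_x=3.8637, Δt_y=1.0353
    y: enter (5,4) at t=0.5383
    x: enter (4,4) at t=1.1591 ← occupied
  → r_2 = 1.1591
beam 3: φ=45°, α=345°
  dir = (cos 345°, sin 345°) = (0.9659, -0.2588); from cell (5,5)
  next x-line at t=0.7247, next y-line at t=2.0091; Δt_x=1.0353, Δt_y=3.8637
    x: enter (6,5) at t=0.7247
    x: enter (7,5) at t=1.7600
    y: enter (7,4) at t=2.0091
    x: enter (8,4) at t=2.7952
    x: enter (9,4) at t=3.8305 ← occupied
  → r_3 = 3.8305
beam 4: φ=90°, α=30°
  dir = (cos 30°, sin 30°) = (0.8660, 0.5000); from cell (5,5)
  next x-line at t=0.8083, next y-line at t=0.9600; Δt_x=1.1547, Δt_y=2.0000
    x: enter (6,5) at t=0.8083
    y: enter (6,6) at t=0.9600
    x: enter (7,6) at t=1.9630
    y: enter (7,7) at t=2.9600 ← occupied
  → r_4 = 2.9600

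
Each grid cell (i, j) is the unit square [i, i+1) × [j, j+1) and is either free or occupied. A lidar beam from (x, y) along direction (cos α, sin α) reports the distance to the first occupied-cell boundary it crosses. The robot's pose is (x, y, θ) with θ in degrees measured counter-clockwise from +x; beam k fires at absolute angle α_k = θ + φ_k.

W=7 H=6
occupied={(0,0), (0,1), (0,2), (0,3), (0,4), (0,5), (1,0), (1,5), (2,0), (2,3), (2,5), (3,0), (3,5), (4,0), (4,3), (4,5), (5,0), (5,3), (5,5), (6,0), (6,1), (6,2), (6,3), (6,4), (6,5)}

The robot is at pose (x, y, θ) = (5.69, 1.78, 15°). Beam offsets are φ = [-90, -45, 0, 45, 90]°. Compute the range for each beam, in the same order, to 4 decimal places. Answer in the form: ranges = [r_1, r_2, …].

ranges = [0.8075, 0.3580, 0.3209, 0.6200, 1.2630]

beam 1: φ=-90°, α=285°
  dir = (cos 285°, sin 285°) = (0.2588, -0.9659); from cell (5,1)
  next x-line at t=1.1977, next y-line at t=0.8075; Δt_x=3.8637, Δt_y=1.0353
    y: enter (5,0) at t=0.8075 ← occupied
  → r_1 = 0.8075
beam 2: φ=-45°, α=330°
  dir = (cos 330°, sin 330°) = (0.8660, -0.5000); from cell (5,1)
  next x-line at t=0.3580, next y-line at t=1.5600; Δt_x=1.1547, Δt_y=2.0000
    x: enter (6,1) at t=0.3580 ← occupied
  → r_2 = 0.3580
beam 3: φ=0°, α=15°
  dir = (cos 15°, sin 15°) = (0.9659, 0.2588); from cell (5,1)
  next x-line at t=0.3209, next y-line at t=0.8500; Δt_x=1.0353, Δt_y=3.8637
    x: enter (6,1) at t=0.3209 ← occupied
  → r_3 = 0.3209
beam 4: φ=45°, α=60°
  dir = (cos 60°, sin 60°) = (0.5000, 0.8660); from cell (5,1)
  next x-line at t=0.6200, next y-line at t=0.2540; Δt_x=2.0000, Δt_y=1.1547
    y: enter (5,2) at t=0.2540
    x: enter (6,2) at t=0.6200 ← occupied
  → r_4 = 0.6200
beam 5: φ=90°, α=105°
  dir = (cos 105°, sin 105°) = (-0.2588, 0.9659); from cell (5,1)
  next x-line at t=2.6660, next y-line at t=0.2278; Δt_x=3.8637, Δt_y=1.0353
    y: enter (5,2) at t=0.2278
    y: enter (5,3) at t=1.2630 ← occupied
  → r_5 = 1.2630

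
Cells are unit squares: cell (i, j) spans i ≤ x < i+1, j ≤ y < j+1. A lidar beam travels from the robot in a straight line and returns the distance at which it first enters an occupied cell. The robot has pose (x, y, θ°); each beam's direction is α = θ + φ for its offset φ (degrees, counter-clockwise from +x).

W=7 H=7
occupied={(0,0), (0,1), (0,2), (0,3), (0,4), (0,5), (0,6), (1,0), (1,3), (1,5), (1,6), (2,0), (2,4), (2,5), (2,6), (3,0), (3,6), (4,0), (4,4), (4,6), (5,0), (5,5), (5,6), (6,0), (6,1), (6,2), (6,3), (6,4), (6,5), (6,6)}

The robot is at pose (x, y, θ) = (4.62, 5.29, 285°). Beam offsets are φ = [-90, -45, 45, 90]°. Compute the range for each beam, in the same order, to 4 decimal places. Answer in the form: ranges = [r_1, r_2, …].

ranges = [1.6771, 0.3349, 0.4388, 0.3934]

beam 1: φ=-90°, α=195°
  d=(-0.9659,-0.2588)  start (4,5)  tX=0.6419 tY=1.1205  stride 1/|dx|=1.0353 1/|dy|=3.8637
    cross x-line → (3,5), t=0.6419
    cross y-line → (3,4), t=1.1205
    cross x-line → (2,4), t=1.6771 (wall)
  → r_1 = 1.6771
beam 2: φ=-45°, α=240°
  d=(-0.5000,-0.8660)  start (4,5)  tX=1.2400 tY=0.3349  stride 1/|dx|=2.0000 1/|dy|=1.1547
    cross y-line → (4,4), t=0.3349 (wall)
  → r_2 = 0.3349
beam 3: φ=45°, α=330°
  d=(0.8660,-0.5000)  start (4,5)  tX=0.4388 tY=0.5800  stride 1/|dx|=1.1547 1/|dy|=2.0000
    cross x-line → (5,5), t=0.4388 (wall)
  → r_3 = 0.4388
beam 4: φ=90°, α=15°
  d=(0.9659,0.2588)  start (4,5)  tX=0.3934 tY=2.7432  stride 1/|dx|=1.0353 1/|dy|=3.8637
    cross x-line → (5,5), t=0.3934 (wall)
  → r_4 = 0.3934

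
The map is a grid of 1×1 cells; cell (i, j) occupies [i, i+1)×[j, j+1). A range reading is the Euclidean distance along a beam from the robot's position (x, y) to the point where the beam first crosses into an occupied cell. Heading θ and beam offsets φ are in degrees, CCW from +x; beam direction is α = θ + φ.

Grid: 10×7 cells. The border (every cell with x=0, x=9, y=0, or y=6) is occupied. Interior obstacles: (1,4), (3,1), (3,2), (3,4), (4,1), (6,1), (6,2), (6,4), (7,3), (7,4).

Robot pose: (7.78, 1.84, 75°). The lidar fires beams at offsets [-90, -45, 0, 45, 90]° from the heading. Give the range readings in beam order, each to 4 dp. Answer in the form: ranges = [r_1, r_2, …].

ranges = [1.2630, 1.4087, 4.3067, 1.3395, 0.8075]

beam 1: φ=-90°, α=345°
  direction (0.9659, -0.2588); cell (7,1); t to first gridline: x 0.2278, y 3.2455 (then +1.0353 / +3.8637)
    (8,1) via x @ 0.2278
    (9,1) via x @ 1.2630  # hit
  → r_1 = 1.2630
beam 2: φ=-45°, α=30°
  direction (0.8660, 0.5000); cell (7,1); t to first gridline: x 0.2540, y 0.3200 (then +1.1547 / +2.0000)
    (8,1) via x @ 0.2540
    (8,2) via y @ 0.3200
    (9,2) via x @ 1.4087  # hit
  → r_2 = 1.4087
beam 3: φ=0°, α=75°
  direction (0.2588, 0.9659); cell (7,1); t to first gridline: x 0.8500, y 0.1656 (then +3.8637 / +1.0353)
    (7,2) via y @ 0.1656
    (8,2) via x @ 0.8500
    (8,3) via y @ 1.2009
    (8,4) via y @ 2.2362
    (8,5) via y @ 3.2715
    (8,6) via y @ 4.3067  # hit
  → r_3 = 4.3067
beam 4: φ=45°, α=120°
  direction (-0.5000, 0.8660); cell (7,1); t to first gridline: x 1.5600, y 0.1848 (then +2.0000 / +1.1547)
    (7,2) via y @ 0.1848
    (7,3) via y @ 1.3395  # hit
  → r_4 = 1.3395
beam 5: φ=90°, α=165°
  direction (-0.9659, 0.2588); cell (7,1); t to first gridline: x 0.8075, y 0.6182 (then +1.0353 / +3.8637)
    (7,2) via y @ 0.6182
    (6,2) via x @ 0.8075  # hit
  → r_5 = 0.8075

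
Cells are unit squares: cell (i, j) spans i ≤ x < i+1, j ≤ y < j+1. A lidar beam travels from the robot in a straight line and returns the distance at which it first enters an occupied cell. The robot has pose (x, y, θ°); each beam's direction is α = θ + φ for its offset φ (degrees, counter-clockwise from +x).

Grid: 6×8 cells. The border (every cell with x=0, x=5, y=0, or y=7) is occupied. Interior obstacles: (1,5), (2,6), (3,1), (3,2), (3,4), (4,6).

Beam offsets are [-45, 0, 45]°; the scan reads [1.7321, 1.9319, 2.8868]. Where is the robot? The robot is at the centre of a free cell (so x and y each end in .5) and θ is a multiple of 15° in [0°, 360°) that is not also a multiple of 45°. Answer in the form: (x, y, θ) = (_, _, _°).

The pose lattice has 18·16 = 288 candidates. Test each by forward raycasting.
  (2.5, 5.5, 300°): beam 1 = 4.6587 ≠ 1.7321 ✗
  (2.5, 3.5, 75°): beam 1 = 1.0000 ≠ 1.7321 ✗
  (1.5, 1.5, 30°): beam 1 = 1.5529 ≠ 1.7321 ✗
  (1.5, 2.5, 240°): beam 1 = 0.5176 ≠ 1.7321 ✗
  …
  (1.5, 3.5, 15°): r_1=1.7321, r_2=1.9319, r_3=2.8868 — all match ✓
Unique over the lattice → pose = (1.5, 3.5, 15°).

(x, y, θ) = (1.5, 3.5, 15°)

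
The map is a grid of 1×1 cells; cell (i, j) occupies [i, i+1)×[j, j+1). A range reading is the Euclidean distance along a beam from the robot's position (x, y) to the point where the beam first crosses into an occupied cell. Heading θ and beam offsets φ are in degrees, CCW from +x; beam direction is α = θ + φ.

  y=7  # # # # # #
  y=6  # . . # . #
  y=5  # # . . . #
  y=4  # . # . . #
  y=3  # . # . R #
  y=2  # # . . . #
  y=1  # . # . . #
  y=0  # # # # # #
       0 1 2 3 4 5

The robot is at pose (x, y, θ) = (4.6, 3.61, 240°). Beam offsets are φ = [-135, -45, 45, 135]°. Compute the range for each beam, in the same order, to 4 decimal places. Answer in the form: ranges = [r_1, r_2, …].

beam 1: φ=-135°, α=105°
  d=(-0.2588,0.9659)  start (4,3)  tX=2.3182 tY=0.4038  stride 1/|dx|=3.8637 1/|dy|=1.0353
    cross y-line → (4,4), t=0.4038
    cross y-line → (4,5), t=1.4390
    cross x-line → (3,5), t=2.3182
    cross y-line → (3,6), t=2.4743 (wall)
  → r_1 = 2.4743
beam 2: φ=-45°, α=195°
  d=(-0.9659,-0.2588)  start (4,3)  tX=0.6212 tY=2.3569  stride 1/|dx|=1.0353 1/|dy|=3.8637
    cross x-line → (3,3), t=0.6212
    cross x-line → (2,3), t=1.6564 (wall)
  → r_2 = 1.6564
beam 3: φ=45°, α=285°
  d=(0.2588,-0.9659)  start (4,3)  tX=1.5455 tY=0.6315  stride 1/|dx|=3.8637 1/|dy|=1.0353
    cross y-line → (4,2), t=0.6315
    cross x-line → (5,2), t=1.5455 (wall)
  → r_3 = 1.5455
beam 4: φ=135°, α=15°
  d=(0.9659,0.2588)  start (4,3)  tX=0.4141 tY=1.5068  stride 1/|dx|=1.0353 1/|dy|=3.8637
    cross x-line → (5,3), t=0.4141 (wall)
  → r_4 = 0.4141

ranges = [2.4743, 1.6564, 1.5455, 0.4141]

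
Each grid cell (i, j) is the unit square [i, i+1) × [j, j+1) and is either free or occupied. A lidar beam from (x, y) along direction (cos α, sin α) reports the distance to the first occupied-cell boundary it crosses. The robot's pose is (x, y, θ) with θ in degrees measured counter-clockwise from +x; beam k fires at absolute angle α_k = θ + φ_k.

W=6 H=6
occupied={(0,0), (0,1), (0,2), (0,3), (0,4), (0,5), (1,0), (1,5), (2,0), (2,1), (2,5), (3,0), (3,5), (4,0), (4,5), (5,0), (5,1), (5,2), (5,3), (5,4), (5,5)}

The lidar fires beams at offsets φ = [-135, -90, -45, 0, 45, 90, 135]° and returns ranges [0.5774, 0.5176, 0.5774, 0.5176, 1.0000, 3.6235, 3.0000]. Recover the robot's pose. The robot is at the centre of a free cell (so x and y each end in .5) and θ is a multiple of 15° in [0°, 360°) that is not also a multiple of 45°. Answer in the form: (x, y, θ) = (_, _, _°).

The pose lattice has 15·16 = 240 candidates. Test each by forward raycasting.
  (3.5, 4.5, 300°): beam 1 = 1.9319 ≠ 0.5774 ✗
  (1.5, 4.5, 195°): beam 6 = 2.5882 ≠ 3.6235 ✗
  (2.5, 3.5, 60°): beam 1 = 1.5529 ≠ 0.5774 ✗
  (1.5, 4.5, 210°): beam 1 = 0.5176 ≠ 0.5774 ✗
  …
  (4.5, 4.5, 105°): r_1=0.5774, r_2=0.5176, r_3=0.5774, r_4=0.5176, r_5=1.0000, r_6=3.6235, r_7=3.0000 — all match ✓
No second candidate reproduces the full scan.

(x, y, θ) = (4.5, 4.5, 105°)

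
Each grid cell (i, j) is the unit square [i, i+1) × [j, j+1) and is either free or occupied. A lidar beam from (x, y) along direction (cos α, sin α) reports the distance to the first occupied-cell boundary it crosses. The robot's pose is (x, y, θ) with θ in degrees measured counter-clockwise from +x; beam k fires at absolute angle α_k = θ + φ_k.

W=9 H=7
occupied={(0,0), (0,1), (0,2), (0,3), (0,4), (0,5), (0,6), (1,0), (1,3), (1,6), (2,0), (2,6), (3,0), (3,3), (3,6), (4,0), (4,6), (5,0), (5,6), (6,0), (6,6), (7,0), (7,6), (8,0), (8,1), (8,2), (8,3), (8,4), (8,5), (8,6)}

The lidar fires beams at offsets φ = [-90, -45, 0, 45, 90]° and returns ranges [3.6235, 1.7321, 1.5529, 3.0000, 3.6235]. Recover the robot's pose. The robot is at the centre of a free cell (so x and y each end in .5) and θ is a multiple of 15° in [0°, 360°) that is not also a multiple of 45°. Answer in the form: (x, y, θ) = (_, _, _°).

(x, y, θ) = (4.5, 2.5, 285°)

The pose lattice has 33·16 = 528 candidates. Test each by forward raycasting.
  (4.5, 2.5, 105°): beam 2 = 4.0415 ≠ 1.7321 ✗
  (6.5, 1.5, 150°): beam 1 = 3.0000 ≠ 3.6235 ✗
  (6.5, 4.5, 30°): beam 1 = 3.0000 ≠ 3.6235 ✗
  (4.5, 4.5, 15°): beam 2 = 4.0415 ≠ 1.7321 ✗
  …
  (4.5, 2.5, 285°): r_1=3.6235, r_2=1.7321, r_3=1.5529, r_4=3.0000, r_5=3.6235 — all match ✓
Only this pose fits every beam.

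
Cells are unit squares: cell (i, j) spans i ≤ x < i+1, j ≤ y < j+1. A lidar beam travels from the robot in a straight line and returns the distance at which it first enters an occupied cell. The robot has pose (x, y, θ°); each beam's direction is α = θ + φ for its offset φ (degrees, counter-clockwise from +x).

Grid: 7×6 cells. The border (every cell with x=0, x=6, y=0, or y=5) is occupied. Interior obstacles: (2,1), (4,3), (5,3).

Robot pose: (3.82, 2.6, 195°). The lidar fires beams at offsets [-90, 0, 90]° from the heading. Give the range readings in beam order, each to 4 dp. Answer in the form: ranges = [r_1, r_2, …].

ranges = [2.4847, 2.9195, 1.6564]

beam 1: φ=-90°, α=105°
  cosα=-0.2588 sinα=0.9659 | (3,2) | tMaxX 3.1682 tMaxY 0.4141 | tΔX 3.8637 tΔY 1.0353
    t=0.4141 [y] (3,3)
    t=1.4494 [y] (3,4)
    t=2.4847 [y] (3,5) — stop
  → r_1 = 2.4847
beam 2: φ=0°, α=195°
  cosα=-0.9659 sinα=-0.2588 | (3,2) | tMaxX 0.8489 tMaxY 2.3182 | tΔX 1.0353 tΔY 3.8637
    t=0.8489 [x] (2,2)
    t=1.8842 [x] (1,2)
    t=2.3182 [y] (1,1)
    t=2.9195 [x] (0,1) — stop
  → r_2 = 2.9195
beam 3: φ=90°, α=285°
  cosα=0.2588 sinα=-0.9659 | (3,2) | tMaxX 0.6955 tMaxY 0.6212 | tΔX 3.8637 tΔY 1.0353
    t=0.6212 [y] (3,1)
    t=0.6955 [x] (4,1)
    t=1.6564 [y] (4,0) — stop
  → r_3 = 1.6564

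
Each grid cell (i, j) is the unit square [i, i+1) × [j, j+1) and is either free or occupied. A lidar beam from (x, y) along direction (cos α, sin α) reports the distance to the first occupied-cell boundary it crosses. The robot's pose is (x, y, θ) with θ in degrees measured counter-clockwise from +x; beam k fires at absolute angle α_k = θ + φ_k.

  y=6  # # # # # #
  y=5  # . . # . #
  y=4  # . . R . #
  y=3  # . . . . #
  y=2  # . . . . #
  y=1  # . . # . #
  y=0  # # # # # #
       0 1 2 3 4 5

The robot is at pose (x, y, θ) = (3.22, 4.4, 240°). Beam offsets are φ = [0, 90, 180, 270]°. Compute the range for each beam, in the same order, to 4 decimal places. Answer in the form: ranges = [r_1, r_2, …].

ranges = [3.9260, 2.0554, 0.6928, 2.5634]

beam 1: φ=0°, α=240°
  d=(-0.5000,-0.8660)  start (3,4)  tX=0.4400 tY=0.4619  stride 1/|dx|=2.0000 1/|dy|=1.1547
    cross x-line → (2,4), t=0.4400
    cross y-line → (2,3), t=0.4619
    cross y-line → (2,2), t=1.6166
    cross x-line → (1,2), t=2.4400
    cross y-line → (1,1), t=2.7713
    cross y-line → (1,0), t=3.9260 (wall)
  → r_1 = 3.9260
beam 2: φ=90°, α=330°
  d=(0.8660,-0.5000)  start (3,4)  tX=0.9007 tY=0.8000  stride 1/|dx|=1.1547 1/|dy|=2.0000
    cross y-line → (3,3), t=0.8000
    cross x-line → (4,3), t=0.9007
    cross x-line → (5,3), t=2.0554 (wall)
  → r_2 = 2.0554
beam 3: φ=180°, α=60°
  d=(0.5000,0.8660)  start (3,4)  tX=1.5600 tY=0.6928  stride 1/|dx|=2.0000 1/|dy|=1.1547
    cross y-line → (3,5), t=0.6928 (wall)
  → r_3 = 0.6928
beam 4: φ=270°, α=150°
  d=(-0.8660,0.5000)  start (3,4)  tX=0.2540 tY=1.2000  stride 1/|dx|=1.1547 1/|dy|=2.0000
    cross x-line → (2,4), t=0.2540
    cross y-line → (2,5), t=1.2000
    cross x-line → (1,5), t=1.4087
    cross x-line → (0,5), t=2.5634 (wall)
  → r_4 = 2.5634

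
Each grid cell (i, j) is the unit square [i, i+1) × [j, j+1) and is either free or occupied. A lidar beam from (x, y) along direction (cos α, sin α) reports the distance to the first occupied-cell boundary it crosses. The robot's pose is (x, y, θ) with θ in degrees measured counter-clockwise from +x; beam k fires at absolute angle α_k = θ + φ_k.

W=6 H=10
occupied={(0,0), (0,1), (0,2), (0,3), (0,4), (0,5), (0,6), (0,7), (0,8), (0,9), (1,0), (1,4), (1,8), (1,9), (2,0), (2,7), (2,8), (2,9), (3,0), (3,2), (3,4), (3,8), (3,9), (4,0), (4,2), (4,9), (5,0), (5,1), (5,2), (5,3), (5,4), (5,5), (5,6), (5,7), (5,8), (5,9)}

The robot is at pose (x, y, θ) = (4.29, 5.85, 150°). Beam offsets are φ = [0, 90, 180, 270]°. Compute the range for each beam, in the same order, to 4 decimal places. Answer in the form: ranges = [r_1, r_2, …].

ranges = [2.3000, 0.9815, 0.8198, 1.4200]

beam 1: φ=0°, α=150°
  d=(-0.8660,0.5000)  start (4,5)  tX=0.3349 tY=0.3000  stride 1/|dx|=1.1547 1/|dy|=2.0000
    cross y-line → (4,6), t=0.3000
    cross x-line → (3,6), t=0.3349
    cross x-line → (2,6), t=1.4896
    cross y-line → (2,7), t=2.3000 (wall)
  → r_1 = 2.3000
beam 2: φ=90°, α=240°
  d=(-0.5000,-0.8660)  start (4,5)  tX=0.5800 tY=0.9815  stride 1/|dx|=2.0000 1/|dy|=1.1547
    cross x-line → (3,5), t=0.5800
    cross y-line → (3,4), t=0.9815 (wall)
  → r_2 = 0.9815
beam 3: φ=180°, α=330°
  d=(0.8660,-0.5000)  start (4,5)  tX=0.8198 tY=1.7000  stride 1/|dx|=1.1547 1/|dy|=2.0000
    cross x-line → (5,5), t=0.8198 (wall)
  → r_3 = 0.8198
beam 4: φ=270°, α=60°
  d=(0.5000,0.8660)  start (4,5)  tX=1.4200 tY=0.1732  stride 1/|dx|=2.0000 1/|dy|=1.1547
    cross y-line → (4,6), t=0.1732
    cross y-line → (4,7), t=1.3279
    cross x-line → (5,7), t=1.4200 (wall)
  → r_4 = 1.4200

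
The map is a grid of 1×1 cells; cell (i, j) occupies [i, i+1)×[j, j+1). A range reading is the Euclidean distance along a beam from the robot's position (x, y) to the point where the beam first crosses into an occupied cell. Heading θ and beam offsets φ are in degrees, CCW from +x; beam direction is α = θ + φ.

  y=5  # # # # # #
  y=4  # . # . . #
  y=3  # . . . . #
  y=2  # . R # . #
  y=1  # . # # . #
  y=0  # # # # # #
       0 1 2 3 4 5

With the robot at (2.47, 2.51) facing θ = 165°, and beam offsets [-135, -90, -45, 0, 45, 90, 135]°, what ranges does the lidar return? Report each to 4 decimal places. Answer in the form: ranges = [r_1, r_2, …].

beam 1: φ=-135°, α=30°
  d=(0.8660,0.5000)  start (2,2)  tX=0.6120 tY=0.9800  stride 1/|dx|=1.1547 1/|dy|=2.0000
    cross x-line → (3,2), t=0.6120 (wall)
  → r_1 = 0.6120
beam 2: φ=-90°, α=75°
  d=(0.2588,0.9659)  start (2,2)  tX=2.0478 tY=0.5073  stride 1/|dx|=3.8637 1/|dy|=1.0353
    cross y-line → (2,3), t=0.5073
    cross y-line → (2,4), t=1.5426 (wall)
  → r_2 = 1.5426
beam 3: φ=-45°, α=120°
  d=(-0.5000,0.8660)  start (2,2)  tX=0.9400 tY=0.5658  stride 1/|dx|=2.0000 1/|dy|=1.1547
    cross y-line → (2,3), t=0.5658
    cross x-line → (1,3), t=0.9400
    cross y-line → (1,4), t=1.7205
    cross y-line → (1,5), t=2.8752 (wall)
  → r_3 = 2.8752
beam 4: φ=0°, α=165°
  d=(-0.9659,0.2588)  start (2,2)  tX=0.4866 tY=1.8932  stride 1/|dx|=1.0353 1/|dy|=3.8637
    cross x-line → (1,2), t=0.4866
    cross x-line → (0,2), t=1.5219 (wall)
  → r_4 = 1.5219
beam 5: φ=45°, α=210°
  d=(-0.8660,-0.5000)  start (2,2)  tX=0.5427 tY=1.0200  stride 1/|dx|=1.1547 1/|dy|=2.0000
    cross x-line → (1,2), t=0.5427
    cross y-line → (1,1), t=1.0200
    cross x-line → (0,1), t=1.6974 (wall)
  → r_5 = 1.6974
beam 6: φ=90°, α=255°
  d=(-0.2588,-0.9659)  start (2,2)  tX=1.8159 tY=0.5280  stride 1/|dx|=3.8637 1/|dy|=1.0353
    cross y-line → (2,1), t=0.5280 (wall)
  → r_6 = 0.5280
beam 7: φ=135°, α=300°
  d=(0.5000,-0.8660)  start (2,2)  tX=1.0600 tY=0.5889  stride 1/|dx|=2.0000 1/|dy|=1.1547
    cross y-line → (2,1), t=0.5889 (wall)
  → r_7 = 0.5889

ranges = [0.6120, 1.5426, 2.8752, 1.5219, 1.6974, 0.5280, 0.5889]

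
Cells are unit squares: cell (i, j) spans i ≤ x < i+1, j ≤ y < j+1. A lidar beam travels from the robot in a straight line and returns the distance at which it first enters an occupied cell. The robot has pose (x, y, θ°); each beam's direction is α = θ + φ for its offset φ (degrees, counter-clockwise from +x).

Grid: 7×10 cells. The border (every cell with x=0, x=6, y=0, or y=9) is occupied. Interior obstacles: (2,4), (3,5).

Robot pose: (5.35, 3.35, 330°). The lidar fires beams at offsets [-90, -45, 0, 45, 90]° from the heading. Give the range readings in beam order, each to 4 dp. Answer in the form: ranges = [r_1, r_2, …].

ranges = [2.7135, 2.4329, 0.7506, 0.6729, 1.3000]

beam 1: φ=-90°, α=240°
  cosα=-0.5000 sinα=-0.8660 | (5,3) | tMaxX 0.7000 tMaxY 0.4041 | tΔX 2.0000 tΔY 1.1547
    t=0.4041 [y] (5,2)
    t=0.7000 [x] (4,2)
    t=1.5588 [y] (4,1)
    t=2.7000 [x] (3,1)
    t=2.7135 [y] (3,0) — stop
  → r_1 = 2.7135
beam 2: φ=-45°, α=285°
  cosα=0.2588 sinα=-0.9659 | (5,3) | tMaxX 2.5114 tMaxY 0.3623 | tΔX 3.8637 tΔY 1.0353
    t=0.3623 [y] (5,2)
    t=1.3976 [y] (5,1)
    t=2.4329 [y] (5,0) — stop
  → r_2 = 2.4329
beam 3: φ=0°, α=330°
  cosα=0.8660 sinα=-0.5000 | (5,3) | tMaxX 0.7506 tMaxY 0.7000 | tΔX 1.1547 tΔY 2.0000
    t=0.7000 [y] (5,2)
    t=0.7506 [x] (6,2) — stop
  → r_3 = 0.7506
beam 4: φ=45°, α=15°
  cosα=0.9659 sinα=0.2588 | (5,3) | tMaxX 0.6729 tMaxY 2.5114 | tΔX 1.0353 tΔY 3.8637
    t=0.6729 [x] (6,3) — stop
  → r_4 = 0.6729
beam 5: φ=90°, α=60°
  cosα=0.5000 sinα=0.8660 | (5,3) | tMaxX 1.3000 tMaxY 0.7506 | tΔX 2.0000 tΔY 1.1547
    t=0.7506 [y] (5,4)
    t=1.3000 [x] (6,4) — stop
  → r_5 = 1.3000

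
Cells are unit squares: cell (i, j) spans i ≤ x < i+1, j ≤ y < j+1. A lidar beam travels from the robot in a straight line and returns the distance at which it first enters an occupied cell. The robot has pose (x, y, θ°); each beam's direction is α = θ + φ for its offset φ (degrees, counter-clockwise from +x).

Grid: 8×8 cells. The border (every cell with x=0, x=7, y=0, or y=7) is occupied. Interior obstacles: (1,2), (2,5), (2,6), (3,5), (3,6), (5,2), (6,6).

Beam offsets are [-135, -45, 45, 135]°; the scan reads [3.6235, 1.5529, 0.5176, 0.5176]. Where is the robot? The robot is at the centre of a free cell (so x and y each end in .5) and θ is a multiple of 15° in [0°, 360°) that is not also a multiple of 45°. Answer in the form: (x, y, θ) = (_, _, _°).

The pose lattice has 29·16 = 464 candidates. Test each by forward raycasting.
  (1.5, 6.5, 105°): beam 1 = 0.5774 ≠ 3.6235 ✗
  (3.5, 1.5, 75°): beam 1 = 0.5774 ≠ 3.6235 ✗
  (4.5, 6.5, 150°): beam 1 = 1.5529 ≠ 3.6235 ✗
  (2.5, 3.5, 345°): beam 1 = 1.0000 ≠ 3.6235 ✗
  …
  (4.5, 6.5, 60°): r_1=3.6235, r_2=1.5529, r_3=0.5176, r_4=0.5176 — all match ✓
Unique over the lattice → pose = (4.5, 6.5, 60°).

(x, y, θ) = (4.5, 6.5, 60°)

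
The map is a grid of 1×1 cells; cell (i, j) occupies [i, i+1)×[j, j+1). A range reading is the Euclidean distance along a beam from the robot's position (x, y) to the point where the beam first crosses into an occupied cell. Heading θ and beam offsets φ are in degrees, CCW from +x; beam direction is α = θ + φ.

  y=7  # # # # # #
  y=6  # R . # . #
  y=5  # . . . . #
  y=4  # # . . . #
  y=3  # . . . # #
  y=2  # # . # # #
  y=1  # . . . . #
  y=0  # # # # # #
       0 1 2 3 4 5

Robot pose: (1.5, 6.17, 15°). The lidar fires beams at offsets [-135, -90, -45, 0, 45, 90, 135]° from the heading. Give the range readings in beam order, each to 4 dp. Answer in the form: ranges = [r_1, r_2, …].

beam 1: φ=-135°, α=240°
  cosα=-0.5000 sinα=-0.8660 | (1,6) | tMaxX 1.0000 tMaxY 0.1963 | tΔX 2.0000 tΔY 1.1547
    t=0.1963 [y] (1,5)
    t=1.0000 [x] (0,5) — stop
  → r_1 = 1.0000
beam 2: φ=-90°, α=285°
  cosα=0.2588 sinα=-0.9659 | (1,6) | tMaxX 1.9319 tMaxY 0.1760 | tΔX 3.8637 tΔY 1.0353
    t=0.1760 [y] (1,5)
    t=1.2113 [y] (1,4) — stop
  → r_2 = 1.2113
beam 3: φ=-45°, α=330°
  cosα=0.8660 sinα=-0.5000 | (1,6) | tMaxX 0.5774 tMaxY 0.3400 | tΔX 1.1547 tΔY 2.0000
    t=0.3400 [y] (1,5)
    t=0.5774 [x] (2,5)
    t=1.7321 [x] (3,5)
    t=2.3400 [y] (3,4)
    t=2.8868 [x] (4,4)
    t=4.0415 [x] (5,4) — stop
  → r_3 = 4.0415
beam 4: φ=0°, α=15°
  cosα=0.9659 sinα=0.2588 | (1,6) | tMaxX 0.5176 tMaxY 3.2069 | tΔX 1.0353 tΔY 3.8637
    t=0.5176 [x] (2,6)
    t=1.5529 [x] (3,6) — stop
  → r_4 = 1.5529
beam 5: φ=45°, α=60°
  cosα=0.5000 sinα=0.8660 | (1,6) | tMaxX 1.0000 tMaxY 0.9584 | tΔX 2.0000 tΔY 1.1547
    t=0.9584 [y] (1,7) — stop
  → r_5 = 0.9584
beam 6: φ=90°, α=105°
  cosα=-0.2588 sinα=0.9659 | (1,6) | tMaxX 1.9319 tMaxY 0.8593 | tΔX 3.8637 tΔY 1.0353
    t=0.8593 [y] (1,7) — stop
  → r_6 = 0.8593
beam 7: φ=135°, α=150°
  cosα=-0.8660 sinα=0.5000 | (1,6) | tMaxX 0.5774 tMaxY 1.6600 | tΔX 1.1547 tΔY 2.0000
    t=0.5774 [x] (0,6) — stop
  → r_7 = 0.5774

ranges = [1.0000, 1.2113, 4.0415, 1.5529, 0.9584, 0.8593, 0.5774]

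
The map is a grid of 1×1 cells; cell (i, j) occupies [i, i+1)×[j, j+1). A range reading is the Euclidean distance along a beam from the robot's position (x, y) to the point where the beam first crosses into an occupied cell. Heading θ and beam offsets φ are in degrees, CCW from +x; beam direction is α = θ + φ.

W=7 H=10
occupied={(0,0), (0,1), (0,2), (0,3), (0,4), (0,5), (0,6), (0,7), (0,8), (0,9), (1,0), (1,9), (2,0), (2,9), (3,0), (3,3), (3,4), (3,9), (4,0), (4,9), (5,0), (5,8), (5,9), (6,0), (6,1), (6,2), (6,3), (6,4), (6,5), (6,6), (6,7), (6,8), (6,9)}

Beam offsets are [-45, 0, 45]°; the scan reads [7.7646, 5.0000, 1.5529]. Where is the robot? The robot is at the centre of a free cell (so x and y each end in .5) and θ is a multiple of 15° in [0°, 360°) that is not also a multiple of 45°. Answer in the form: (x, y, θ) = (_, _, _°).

(x, y, θ) = (3.5, 8.5, 300°)

Enumerate (i+0.5, j+0.5, θ) over the 37 free cells and 16 admissible headings. For each, cast all 3 beams and compare to the given ranges.
  (5.5, 3.5, 75°): beam 1 = 0.5774 ≠ 7.7646 ✗
  (2.5, 8.5, 30°): beam 1 = 3.6235 ≠ 7.7646 ✗
  (5.5, 5.5, 60°): beam 1 = 0.5176 ≠ 7.7646 ✗
  (5.5, 2.5, 300°): beam 1 = 1.5529 ≠ 7.7646 ✗
  (3.5, 1.5, 300°): beam 1 = 0.5176 ≠ 7.7646 ✗
  …
  (3.5, 8.5, 300°): r_1=7.7646, r_2=5.0000, r_3=1.5529 — all match ✓
Unique over the lattice → pose = (3.5, 8.5, 300°).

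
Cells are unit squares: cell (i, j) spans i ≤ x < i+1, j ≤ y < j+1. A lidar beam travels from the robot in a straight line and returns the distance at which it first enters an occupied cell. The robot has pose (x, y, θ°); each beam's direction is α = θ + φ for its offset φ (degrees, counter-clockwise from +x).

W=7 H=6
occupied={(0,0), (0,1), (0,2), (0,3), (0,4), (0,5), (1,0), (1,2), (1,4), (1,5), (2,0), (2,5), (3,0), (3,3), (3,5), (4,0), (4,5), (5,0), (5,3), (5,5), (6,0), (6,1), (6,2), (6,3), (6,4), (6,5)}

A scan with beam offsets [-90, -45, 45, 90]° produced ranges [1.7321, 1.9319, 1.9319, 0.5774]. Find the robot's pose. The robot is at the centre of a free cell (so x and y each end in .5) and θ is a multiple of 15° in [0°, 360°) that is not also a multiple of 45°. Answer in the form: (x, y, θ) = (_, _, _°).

(x, y, θ) = (4.5, 1.5, 150°)

Candidates: 16 free-cell centres × 16 headings = 256 poses. Raycast each; keep the one whose scan matches to 4 dp.
  (2.5, 2.5, 15°): beam 1 = 1.5529 ≠ 1.7321 ✗
  (5.5, 1.5, 330°): beam 1 = 0.5774 ≠ 1.7321 ✗
  (1.5, 3.5, 285°): beam 1 = 0.5176 ≠ 1.7321 ✗
  …
  (4.5, 1.5, 150°): r_1=1.7321, r_2=1.9319, r_3=1.9319, r_4=0.5774 — all match ✓
Only this pose fits every beam.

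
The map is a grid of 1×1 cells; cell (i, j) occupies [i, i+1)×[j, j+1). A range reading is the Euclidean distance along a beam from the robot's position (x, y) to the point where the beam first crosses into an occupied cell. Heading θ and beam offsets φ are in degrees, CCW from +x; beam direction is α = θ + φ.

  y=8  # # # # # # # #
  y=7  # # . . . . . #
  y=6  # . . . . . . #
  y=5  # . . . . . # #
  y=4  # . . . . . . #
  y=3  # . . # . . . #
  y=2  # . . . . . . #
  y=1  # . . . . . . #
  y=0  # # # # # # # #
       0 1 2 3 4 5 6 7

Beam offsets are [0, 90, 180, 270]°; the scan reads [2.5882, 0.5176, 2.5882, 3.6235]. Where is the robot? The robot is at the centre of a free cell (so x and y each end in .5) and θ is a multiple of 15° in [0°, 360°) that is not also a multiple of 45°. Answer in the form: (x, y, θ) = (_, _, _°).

(x, y, θ) = (3.5, 4.5, 195°)

Candidates: 39 free-cell centres × 16 headings = 624 poses. Raycast each; keep the one whose scan matches to 4 dp.
  (1.5, 2.5, 15°): beam 1 = 1.9319 ≠ 2.5882 ✗
  (3.5, 5.5, 195°): beam 2 = 1.5529 ≠ 0.5176 ✗
  (2.5, 6.5, 240°): beam 1 = 3.0000 ≠ 2.5882 ✗
  …
  (3.5, 4.5, 195°): r_1=2.5882, r_2=0.5176, r_3=2.5882, r_4=3.6235 — all match ✓
No second candidate reproduces the full scan.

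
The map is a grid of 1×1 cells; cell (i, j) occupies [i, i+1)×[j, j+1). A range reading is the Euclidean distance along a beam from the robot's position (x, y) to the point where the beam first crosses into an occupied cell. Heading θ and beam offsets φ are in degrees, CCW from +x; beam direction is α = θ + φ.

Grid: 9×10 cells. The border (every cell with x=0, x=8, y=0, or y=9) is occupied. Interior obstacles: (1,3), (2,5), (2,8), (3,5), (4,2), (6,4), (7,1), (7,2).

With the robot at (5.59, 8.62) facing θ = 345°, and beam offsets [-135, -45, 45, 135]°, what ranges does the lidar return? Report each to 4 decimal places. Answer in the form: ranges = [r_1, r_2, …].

beam 1: φ=-135°, α=210°
  d=(-0.8660,-0.5000)  start (5,8)  tX=0.6813 tY=1.2400  stride 1/|dx|=1.1547 1/|dy|=2.0000
    cross x-line → (4,8), t=0.6813
    cross y-line → (4,7), t=1.2400
    cross x-line → (3,7), t=1.8360
    cross x-line → (2,7), t=2.9907
    cross y-line → (2,6), t=3.2400
    cross x-line → (1,6), t=4.1454
    cross y-line → (1,5), t=5.2400
    cross x-line → (0,5), t=5.3001 (wall)
  → r_1 = 5.3001
beam 2: φ=-45°, α=300°
  d=(0.5000,-0.8660)  start (5,8)  tX=0.8200 tY=0.7159  stride 1/|dx|=2.0000 1/|dy|=1.1547
    cross y-line → (5,7), t=0.7159
    cross x-line → (6,7), t=0.8200
    cross y-line → (6,6), t=1.8706
    cross x-line → (7,6), t=2.8200
    cross y-line → (7,5), t=3.0253
    cross y-line → (7,4), t=4.1800
    cross x-line → (8,4), t=4.8200 (wall)
  → r_2 = 4.8200
beam 3: φ=45°, α=30°
  d=(0.8660,0.5000)  start (5,8)  tX=0.4734 tY=0.7600  stride 1/|dx|=1.1547 1/|dy|=2.0000
    cross x-line → (6,8), t=0.4734
    cross y-line → (6,9), t=0.7600 (wall)
  → r_3 = 0.7600
beam 4: φ=135°, α=120°
  d=(-0.5000,0.8660)  start (5,8)  tX=1.1800 tY=0.4388  stride 1/|dx|=2.0000 1/|dy|=1.1547
    cross y-line → (5,9), t=0.4388 (wall)
  → r_4 = 0.4388

ranges = [5.3001, 4.8200, 0.7600, 0.4388]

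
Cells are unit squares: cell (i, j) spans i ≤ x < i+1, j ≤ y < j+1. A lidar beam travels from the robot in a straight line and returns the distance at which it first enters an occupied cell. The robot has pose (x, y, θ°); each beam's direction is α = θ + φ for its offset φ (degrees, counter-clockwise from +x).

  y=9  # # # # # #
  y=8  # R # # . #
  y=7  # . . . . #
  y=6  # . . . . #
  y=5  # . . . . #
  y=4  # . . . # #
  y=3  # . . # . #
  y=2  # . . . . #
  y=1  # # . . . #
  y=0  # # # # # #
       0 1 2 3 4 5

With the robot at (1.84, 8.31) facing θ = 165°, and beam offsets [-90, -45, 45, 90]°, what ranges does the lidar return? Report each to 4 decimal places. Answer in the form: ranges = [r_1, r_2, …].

ranges = [0.6182, 0.7967, 0.9699, 3.2455]

beam 1: φ=-90°, α=75°
  direction (0.2588, 0.9659); cell (1,8); t to first gridline: x 0.6182, y 0.7143 (then +3.8637 / +1.0353)
    (2,8) via x @ 0.6182  # hit
  → r_1 = 0.6182
beam 2: φ=-45°, α=120°
  direction (-0.5000, 0.8660); cell (1,8); t to first gridline: x 1.6800, y 0.7967 (then +2.0000 / +1.1547)
    (1,9) via y @ 0.7967  # hit
  → r_2 = 0.7967
beam 3: φ=45°, α=210°
  direction (-0.8660, -0.5000); cell (1,8); t to first gridline: x 0.9699, y 0.6200 (then +1.1547 / +2.0000)
    (1,7) via y @ 0.6200
    (0,7) via x @ 0.9699  # hit
  → r_3 = 0.9699
beam 4: φ=90°, α=255°
  direction (-0.2588, -0.9659); cell (1,8); t to first gridline: x 3.2455, y 0.3209 (then +3.8637 / +1.0353)
    (1,7) via y @ 0.3209
    (1,6) via y @ 1.3562
    (1,5) via y @ 2.3915
    (0,5) via x @ 3.2455  # hit
  → r_4 = 3.2455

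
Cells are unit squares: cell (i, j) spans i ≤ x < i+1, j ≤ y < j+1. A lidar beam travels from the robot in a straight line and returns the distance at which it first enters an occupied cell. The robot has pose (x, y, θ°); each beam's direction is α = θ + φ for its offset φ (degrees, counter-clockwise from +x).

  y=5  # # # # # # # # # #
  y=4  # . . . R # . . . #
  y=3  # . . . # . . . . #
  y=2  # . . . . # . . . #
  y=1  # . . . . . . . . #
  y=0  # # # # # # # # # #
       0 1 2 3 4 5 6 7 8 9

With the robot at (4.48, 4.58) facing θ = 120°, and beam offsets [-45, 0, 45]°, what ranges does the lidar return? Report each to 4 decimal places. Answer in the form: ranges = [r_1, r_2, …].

ranges = [0.4348, 0.4850, 1.6228]

beam 1: φ=-45°, α=75°
  d=(0.2588,0.9659)  start (4,4)  tX=2.0091 tY=0.4348  stride 1/|dx|=3.8637 1/|dy|=1.0353
    cross y-line → (4,5), t=0.4348 (wall)
  → r_1 = 0.4348
beam 2: φ=0°, α=120°
  d=(-0.5000,0.8660)  start (4,4)  tX=0.9600 tY=0.4850  stride 1/|dx|=2.0000 1/|dy|=1.1547
    cross y-line → (4,5), t=0.4850 (wall)
  → r_2 = 0.4850
beam 3: φ=45°, α=165°
  d=(-0.9659,0.2588)  start (4,4)  tX=0.4969 tY=1.6228  stride 1/|dx|=1.0353 1/|dy|=3.8637
    cross x-line → (3,4), t=0.4969
    cross x-line → (2,4), t=1.5322
    cross y-line → (2,5), t=1.6228 (wall)
  → r_3 = 1.6228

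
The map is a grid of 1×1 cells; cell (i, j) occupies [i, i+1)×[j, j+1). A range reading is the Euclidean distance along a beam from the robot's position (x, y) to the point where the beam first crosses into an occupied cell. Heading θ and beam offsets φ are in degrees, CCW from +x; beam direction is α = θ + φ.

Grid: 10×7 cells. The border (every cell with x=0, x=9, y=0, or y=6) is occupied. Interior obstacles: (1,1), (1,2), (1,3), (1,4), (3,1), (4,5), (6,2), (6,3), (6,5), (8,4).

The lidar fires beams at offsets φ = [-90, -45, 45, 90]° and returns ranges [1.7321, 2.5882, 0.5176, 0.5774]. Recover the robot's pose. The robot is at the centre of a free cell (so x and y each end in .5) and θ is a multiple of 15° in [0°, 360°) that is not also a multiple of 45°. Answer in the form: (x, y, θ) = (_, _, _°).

(x, y, θ) = (8.5, 3.5, 300°)

Candidates: 30 free-cell centres × 16 headings = 480 poses. Raycast each; keep the one whose scan matches to 4 dp.
  (7.5, 5.5, 240°): beam 1 = 0.5774 ≠ 1.7321 ✗
  (4.5, 4.5, 60°): beam 2 = 1.9319 ≠ 2.5882 ✗
  (4.5, 1.5, 210°): beam 1 = 5.1962 ≠ 1.7321 ✗
  (1.5, 5.5, 330°): beam 1 = 0.5774 ≠ 1.7321 ✗
  …
  (8.5, 3.5, 300°): r_1=1.7321, r_2=2.5882, r_3=0.5176, r_4=0.5774 — all match ✓
Unique over the lattice → pose = (8.5, 3.5, 300°).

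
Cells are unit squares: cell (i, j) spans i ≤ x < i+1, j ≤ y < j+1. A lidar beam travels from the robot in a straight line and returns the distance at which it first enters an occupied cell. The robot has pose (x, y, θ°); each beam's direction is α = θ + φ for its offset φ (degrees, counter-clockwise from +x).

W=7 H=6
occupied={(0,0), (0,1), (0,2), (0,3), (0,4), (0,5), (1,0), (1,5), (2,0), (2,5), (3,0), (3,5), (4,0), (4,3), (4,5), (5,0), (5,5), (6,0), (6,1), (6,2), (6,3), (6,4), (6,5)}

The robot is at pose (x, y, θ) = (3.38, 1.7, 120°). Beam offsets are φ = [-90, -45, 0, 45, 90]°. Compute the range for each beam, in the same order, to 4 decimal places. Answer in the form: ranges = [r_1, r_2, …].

ranges = [3.0253, 3.4164, 3.8105, 2.4640, 1.4000]

beam 1: φ=-90°, α=30°
  dir = (cos 30°, sin 30°) = (0.8660, 0.5000); from cell (3,1)
  next x-line at t=0.7159, next y-line at t=0.6000; Δt_x=1.1547, Δt_y=2.0000
    y: enter (3,2) at t=0.6000
    x: enter (4,2) at t=0.7159
    x: enter (5,2) at t=1.8706
    y: enter (5,3) at t=2.6000
    x: enter (6,3) at t=3.0253 ← occupied
  → r_1 = 3.0253
beam 2: φ=-45°, α=75°
  dir = (cos 75°, sin 75°) = (0.2588, 0.9659); from cell (3,1)
  next x-line at t=2.3955, next y-line at t=0.3106; Δt_x=3.8637, Δt_y=1.0353
    y: enter (3,2) at t=0.3106
    y: enter (3,3) at t=1.3459
    y: enter (3,4) at t=2.3811
    x: enter (4,4) at t=2.3955
    y: enter (4,5) at t=3.4164 ← occupied
  → r_2 = 3.4164
beam 3: φ=0°, α=120°
  dir = (cos 120°, sin 120°) = (-0.5000, 0.8660); from cell (3,1)
  next x-line at t=0.7600, next y-line at t=0.3464; Δt_x=2.0000, Δt_y=1.1547
    y: enter (3,2) at t=0.3464
    x: enter (2,2) at t=0.7600
    y: enter (2,3) at t=1.5011
    y: enter (2,4) at t=2.6558
    x: enter (1,4) at t=2.7600
    y: enter (1,5) at t=3.8105 ← occupied
  → r_3 = 3.8105
beam 4: φ=45°, α=165°
  dir = (cos 165°, sin 165°) = (-0.9659, 0.2588); from cell (3,1)
  next x-line at t=0.3934, next y-line at t=1.1591; Δt_x=1.0353, Δt_y=3.8637
    x: enter (2,1) at t=0.3934
    y: enter (2,2) at t=1.1591
    x: enter (1,2) at t=1.4287
    x: enter (0,2) at t=2.4640 ← occupied
  → r_4 = 2.4640
beam 5: φ=90°, α=210°
  dir = (cos 210°, sin 210°) = (-0.8660, -0.5000); from cell (3,1)
  next x-line at t=0.4388, next y-line at t=1.4000; Δt_x=1.1547, Δt_y=2.0000
    x: enter (2,1) at t=0.4388
    y: enter (2,0) at t=1.4000 ← occupied
  → r_5 = 1.4000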